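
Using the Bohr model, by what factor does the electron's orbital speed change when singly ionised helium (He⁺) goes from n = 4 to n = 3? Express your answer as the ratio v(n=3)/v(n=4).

v ∝ Z^1 · n^-1; with Z fixed, v ∝ n^-1.
v(n=3)/v(n=4) = (3/4)^-1 = 4/3

4/3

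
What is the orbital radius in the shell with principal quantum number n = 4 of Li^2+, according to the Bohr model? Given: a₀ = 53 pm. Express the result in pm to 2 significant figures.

r_n = n²a₀/Z = 4² × 53 / 3
    = 16 × 53 / 3 = 280 pm

280 pm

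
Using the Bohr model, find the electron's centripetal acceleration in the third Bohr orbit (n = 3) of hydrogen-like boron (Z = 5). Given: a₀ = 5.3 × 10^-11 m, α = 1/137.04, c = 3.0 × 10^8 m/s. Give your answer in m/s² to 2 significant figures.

1.4 × 10^23 m/s²

r = n²a₀/Z = 9.5 × 10^-11 m, v = Zαc/n = 3.6 × 10^6 m/s
a = v²/r = (3.6 × 10^6)² / 9.5 × 10^-11 = 1.4 × 10^23 m/s²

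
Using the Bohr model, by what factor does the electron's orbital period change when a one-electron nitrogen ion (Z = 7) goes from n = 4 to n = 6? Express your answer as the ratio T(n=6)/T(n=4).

T ∝ Z^-2 · n^3; with Z fixed, T ∝ n^3.
T(n=6)/T(n=4) = (6/4)^3 = 27/8

27/8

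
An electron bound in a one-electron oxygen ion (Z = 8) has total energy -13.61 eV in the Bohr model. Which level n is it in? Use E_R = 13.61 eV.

E_n = −E_R Z²/n² ⇒ n² = E_R Z²/(−E_n) = 13.61 × 8² / 13.61 ≈ 64.00
n = 8

8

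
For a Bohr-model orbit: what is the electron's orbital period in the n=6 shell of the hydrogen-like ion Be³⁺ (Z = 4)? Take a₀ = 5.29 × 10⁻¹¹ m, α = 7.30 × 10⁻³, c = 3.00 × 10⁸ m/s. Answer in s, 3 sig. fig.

2.05 × 10⁻¹⁵ s

r = n²a₀/Z = 6²·5.29 × 10⁻¹¹/4 = 4.76 × 10⁻¹⁰ m
v = Zαc/n = 4·0.00730·3.00 × 10⁸/6 = 1.46 × 10⁶ m/s
T = 2πr/v = 2.05 × 10⁻¹⁵ s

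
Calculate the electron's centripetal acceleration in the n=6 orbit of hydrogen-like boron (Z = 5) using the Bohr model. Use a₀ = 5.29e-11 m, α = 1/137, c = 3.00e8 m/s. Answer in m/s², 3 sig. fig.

r = n²a₀/Z = 3.81e-10 m, v = Zαc/n = 1.82e6 m/s
a = v²/r = (1.82e6)² / 3.81e-10 = 8.74e21 m/s²

8.74e21 m/s²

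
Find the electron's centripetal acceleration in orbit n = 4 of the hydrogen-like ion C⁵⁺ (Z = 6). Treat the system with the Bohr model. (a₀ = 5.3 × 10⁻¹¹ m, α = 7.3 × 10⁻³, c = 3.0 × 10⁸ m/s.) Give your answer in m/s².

7.6 × 10²² m/s²

r = n²a₀/Z = 1.4 × 10⁻¹⁰ m, v = Zαc/n = 3.3 × 10⁶ m/s
a = v²/r = (3.3 × 10⁶)² / 1.4 × 10⁻¹⁰ = 7.6 × 10²² m/s²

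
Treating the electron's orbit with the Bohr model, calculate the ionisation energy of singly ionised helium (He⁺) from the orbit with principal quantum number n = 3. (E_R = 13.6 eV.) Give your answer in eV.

E_n = −E_R·Z²/n² = −13.6 × 2²/3² eV = -6.04 eV
Ionisation energy = −E_n = 6.04 eV

6.04 eV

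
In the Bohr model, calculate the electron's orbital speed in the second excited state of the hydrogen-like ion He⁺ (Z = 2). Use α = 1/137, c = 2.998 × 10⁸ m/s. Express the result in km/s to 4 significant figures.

v_n = Zαc/n = 2 × 0.007299 × 2.998 × 10⁸ / 3
    = 1459 km/s

1459 km/s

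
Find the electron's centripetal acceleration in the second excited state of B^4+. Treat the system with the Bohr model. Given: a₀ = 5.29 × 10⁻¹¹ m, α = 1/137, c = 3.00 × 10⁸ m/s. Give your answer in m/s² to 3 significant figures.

1.40 × 10²³ m/s²

r = n²a₀/Z = 9.52 × 10⁻¹¹ m, v = Zαc/n = 3.65 × 10⁶ m/s
a = v²/r = (3.65 × 10⁶)² / 9.52 × 10⁻¹¹ = 1.40 × 10²³ m/s²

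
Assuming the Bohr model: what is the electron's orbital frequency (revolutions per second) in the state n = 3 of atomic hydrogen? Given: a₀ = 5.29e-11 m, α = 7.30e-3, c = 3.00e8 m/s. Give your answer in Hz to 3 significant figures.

2.44e14 Hz

r = n²a₀/Z = 4.76e-10 m, v = Zαc/n = 7.30e5 m/s
f = v/(2πr) = 2.44e14 Hz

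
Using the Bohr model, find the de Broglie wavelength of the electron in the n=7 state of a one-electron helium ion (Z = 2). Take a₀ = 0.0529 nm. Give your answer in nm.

The Bohr quantisation condition is nλ = 2πr_n.
r_n = n²a₀/Z = 1.30 nm
λ = 2πr_n/n = 2π·1.30/7 = 1.16 nm

1.16 nm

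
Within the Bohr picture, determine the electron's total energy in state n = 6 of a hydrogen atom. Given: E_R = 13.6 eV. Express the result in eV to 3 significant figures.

E_n = −E_R·Z²/n² = −13.6 × 1²/6² = -0.378 eV

-0.378 eV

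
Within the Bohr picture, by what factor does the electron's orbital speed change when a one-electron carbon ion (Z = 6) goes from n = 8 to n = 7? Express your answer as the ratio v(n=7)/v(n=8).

v ∝ Z^1 · n^-1; with Z fixed, v ∝ n^-1.
v(n=7)/v(n=8) = (7/8)^-1 = 8/7

8/7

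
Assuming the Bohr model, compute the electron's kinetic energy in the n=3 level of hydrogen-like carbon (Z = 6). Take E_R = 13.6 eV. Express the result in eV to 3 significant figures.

54.4 eV

For a Coulomb orbit the virial theorem gives K = −E_n.
E_n = −E_R·Z²/n², so K = E_R·Z²/n² = 13.6 × 6²/3² = 54.4 eV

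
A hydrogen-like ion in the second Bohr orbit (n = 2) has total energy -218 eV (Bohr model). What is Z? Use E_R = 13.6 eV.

E_n = −E_R Z²/n² ⇒ Z² = −E_n n²/E_R = 218 × 2² / 13.6 ≈ 64.12
Z = 8

8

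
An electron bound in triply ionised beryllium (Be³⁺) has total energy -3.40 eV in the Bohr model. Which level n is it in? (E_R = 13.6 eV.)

E_n = −E_R Z²/n² ⇒ n² = E_R Z²/(−E_n) = 13.6 × 4² / 3.40 ≈ 64.00
n = 8

8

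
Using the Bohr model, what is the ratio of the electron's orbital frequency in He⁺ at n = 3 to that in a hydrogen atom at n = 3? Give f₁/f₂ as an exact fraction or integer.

4

f ∝ Z^2 · n^-3
f₁/f₂ = (2/1)^2 · (3/3)^-3 = 4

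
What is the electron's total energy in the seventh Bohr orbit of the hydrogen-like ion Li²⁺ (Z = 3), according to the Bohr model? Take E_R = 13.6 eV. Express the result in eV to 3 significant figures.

-2.50 eV

E_n = −E_R·Z²/n² = −13.6 × 3²/7² = -2.50 eV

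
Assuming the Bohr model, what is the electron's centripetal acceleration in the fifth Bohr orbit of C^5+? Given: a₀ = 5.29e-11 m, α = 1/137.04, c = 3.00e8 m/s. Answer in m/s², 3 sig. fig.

r = n²a₀/Z = 2.20e-10 m, v = Zαc/n = 2.63e6 m/s
a = v²/r = (2.63e6)² / 2.20e-10 = 3.13e22 m/s²

3.13e22 m/s²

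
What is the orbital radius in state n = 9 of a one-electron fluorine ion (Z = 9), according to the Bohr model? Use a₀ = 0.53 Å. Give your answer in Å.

r_n = n²a₀/Z = 9² × 0.53 / 9
    = 81 × 0.53 / 9 = 4.8 Å

4.8 Å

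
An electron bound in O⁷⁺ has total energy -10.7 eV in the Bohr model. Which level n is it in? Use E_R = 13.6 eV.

E_n = −E_R Z²/n² ⇒ n² = E_R Z²/(−E_n) = 13.6 × 8² / 10.7 ≈ 81.35
n = 9

9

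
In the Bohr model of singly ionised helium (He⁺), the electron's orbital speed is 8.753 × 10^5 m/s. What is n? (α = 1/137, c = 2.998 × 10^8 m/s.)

5

v_n = Zαc/n ⇒ n = Zαc/v = 2 × 0.007299 × 2.998 × 10^8 / 8.753 × 10^5 ≈ 5.00
n = 5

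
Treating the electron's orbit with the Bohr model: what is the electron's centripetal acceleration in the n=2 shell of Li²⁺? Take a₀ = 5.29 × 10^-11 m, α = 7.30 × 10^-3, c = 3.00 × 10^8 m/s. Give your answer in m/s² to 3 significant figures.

r = n²a₀/Z = 7.05 × 10^-11 m, v = Zαc/n = 3.29 × 10^6 m/s
a = v²/r = (3.29 × 10^6)² / 7.05 × 10^-11 = 1.53 × 10^23 m/s²

1.53 × 10^23 m/s²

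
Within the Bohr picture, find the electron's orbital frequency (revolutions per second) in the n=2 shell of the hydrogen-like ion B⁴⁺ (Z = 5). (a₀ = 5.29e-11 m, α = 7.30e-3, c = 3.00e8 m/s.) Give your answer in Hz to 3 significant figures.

2.06e16 Hz

r = n²a₀/Z = 4.23e-11 m, v = Zαc/n = 5.47e6 m/s
f = v/(2πr) = 2.06e16 Hz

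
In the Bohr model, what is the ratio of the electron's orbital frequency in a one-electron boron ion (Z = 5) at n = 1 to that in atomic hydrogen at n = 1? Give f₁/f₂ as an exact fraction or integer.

f ∝ Z^2 · n^-3
f₁/f₂ = (5/1)^2 · (1/1)^-3 = 25

25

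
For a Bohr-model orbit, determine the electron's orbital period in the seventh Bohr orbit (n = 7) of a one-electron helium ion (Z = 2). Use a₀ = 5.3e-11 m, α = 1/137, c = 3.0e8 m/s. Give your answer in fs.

13 fs

r = n²a₀/Z = 7²·5.3e-11/2 = 1.3e-9 m
v = Zαc/n = 2·0.0073·3.0e8/7 = 6.3e5 m/s
T = 2πr/v = 1.3e-14 s = 13 fs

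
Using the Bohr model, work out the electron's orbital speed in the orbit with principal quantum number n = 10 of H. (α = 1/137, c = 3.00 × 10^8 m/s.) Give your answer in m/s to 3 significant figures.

v_n = Zαc/n = 1 × 0.00730 × 3.00 × 10^8 / 10
    = 2.19 × 10^5 m/s

2.19 × 10^5 m/s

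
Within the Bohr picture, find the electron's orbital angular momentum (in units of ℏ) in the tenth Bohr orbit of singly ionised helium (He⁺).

L_n = nℏ, so L/ℏ = n = 10.

10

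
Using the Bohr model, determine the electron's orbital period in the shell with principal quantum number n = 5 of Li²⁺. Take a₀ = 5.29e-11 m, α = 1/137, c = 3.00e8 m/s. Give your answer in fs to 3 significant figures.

r = n²a₀/Z = 5²·5.29e-11/3 = 4.41e-10 m
v = Zαc/n = 3·0.00730·3.00e8/5 = 1.31e6 m/s
T = 2πr/v = 2.11e-15 s = 2.11 fs

2.11 fs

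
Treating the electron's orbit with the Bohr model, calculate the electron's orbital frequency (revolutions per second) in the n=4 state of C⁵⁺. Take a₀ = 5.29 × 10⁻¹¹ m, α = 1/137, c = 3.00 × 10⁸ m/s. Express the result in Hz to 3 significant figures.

r = n²a₀/Z = 1.41 × 10⁻¹⁰ m, v = Zαc/n = 3.28 × 10⁶ m/s
f = v/(2πr) = 3.71 × 10¹⁵ Hz

3.71 × 10¹⁵ Hz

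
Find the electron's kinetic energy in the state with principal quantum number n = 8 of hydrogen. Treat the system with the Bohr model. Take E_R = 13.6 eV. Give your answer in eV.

0.212 eV

For a Coulomb orbit the virial theorem gives K = −E_n.
E_n = −E_R·Z²/n², so K = E_R·Z²/n² = 13.6 × 1²/8² = 0.212 eV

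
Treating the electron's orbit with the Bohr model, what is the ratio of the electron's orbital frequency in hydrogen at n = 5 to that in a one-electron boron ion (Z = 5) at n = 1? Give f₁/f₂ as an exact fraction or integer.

f ∝ Z^2 · n^-3
f₁/f₂ = (1/5)^2 · (5/1)^-3 = 1/3125

1/3125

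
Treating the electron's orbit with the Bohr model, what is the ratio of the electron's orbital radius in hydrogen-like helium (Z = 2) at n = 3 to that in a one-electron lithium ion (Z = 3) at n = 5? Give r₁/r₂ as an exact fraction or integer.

r ∝ Z^-1 · n^2
r₁/r₂ = (2/3)^-1 · (3/5)^2 = 27/50

27/50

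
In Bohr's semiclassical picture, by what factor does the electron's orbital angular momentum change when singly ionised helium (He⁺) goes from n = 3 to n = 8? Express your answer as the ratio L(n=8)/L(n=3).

8/3

L = nℏ depends only on n, so L ∝ n.
L(n=8)/L(n=3) = (8/3)^1 = 8/3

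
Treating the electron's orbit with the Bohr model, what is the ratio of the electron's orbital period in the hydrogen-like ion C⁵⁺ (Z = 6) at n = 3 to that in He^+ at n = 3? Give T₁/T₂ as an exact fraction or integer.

T ∝ Z^-2 · n^3
T₁/T₂ = (6/2)^-2 · (3/3)^3 = 1/9

1/9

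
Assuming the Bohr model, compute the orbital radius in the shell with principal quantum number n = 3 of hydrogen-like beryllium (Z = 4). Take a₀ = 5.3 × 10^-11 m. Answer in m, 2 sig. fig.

1.2 × 10^-10 m

r_n = n²a₀/Z = 3² × 5.3 × 10^-11 / 4
    = 9 × 5.3 × 10^-11 / 4 = 1.2 × 10^-10 m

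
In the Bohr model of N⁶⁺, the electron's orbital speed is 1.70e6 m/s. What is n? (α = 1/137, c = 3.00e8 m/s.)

9

v_n = Zαc/n ⇒ n = Zαc/v = 7 × 0.00730 × 3.00e8 / 1.70e6 ≈ 9.02
n = 9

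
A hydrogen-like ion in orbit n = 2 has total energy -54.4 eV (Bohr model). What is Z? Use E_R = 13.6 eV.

4

E_n = −E_R Z²/n² ⇒ Z² = −E_n n²/E_R = 54.4 × 2² / 13.6 ≈ 16.00
Z = 4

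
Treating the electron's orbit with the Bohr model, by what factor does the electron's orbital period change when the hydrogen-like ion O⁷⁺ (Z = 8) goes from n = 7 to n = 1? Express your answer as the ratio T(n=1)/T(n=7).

1/343

T ∝ Z^-2 · n^3; with Z fixed, T ∝ n^3.
T(n=1)/T(n=7) = (1/7)^3 = 1/343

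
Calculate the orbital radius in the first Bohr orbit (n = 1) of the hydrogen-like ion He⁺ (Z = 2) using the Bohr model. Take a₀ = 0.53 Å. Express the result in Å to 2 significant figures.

r_n = n²a₀/Z = 1² × 0.53 / 2
    = 1 × 0.53 / 2 = 0.27 Å

0.27 Å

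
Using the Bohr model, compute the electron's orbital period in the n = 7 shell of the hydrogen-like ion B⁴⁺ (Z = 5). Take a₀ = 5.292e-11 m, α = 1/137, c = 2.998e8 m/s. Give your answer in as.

2085 as

r = n²a₀/Z = 7²·5.292e-11/5 = 5.186e-10 m
v = Zαc/n = 5·0.007299·2.998e8/7 = 1.563e6 m/s
T = 2πr/v = 2.085e-15 s = 2085 as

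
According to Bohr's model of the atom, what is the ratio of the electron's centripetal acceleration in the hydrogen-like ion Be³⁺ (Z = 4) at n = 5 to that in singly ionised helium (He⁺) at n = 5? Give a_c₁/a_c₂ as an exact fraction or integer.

8

a_c ∝ Z^3 · n^-4
a_c₁/a_c₂ = (4/2)^3 · (5/5)^-4 = 8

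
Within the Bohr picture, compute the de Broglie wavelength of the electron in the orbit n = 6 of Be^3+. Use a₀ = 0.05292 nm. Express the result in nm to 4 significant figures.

The Bohr quantisation condition is nλ = 2πr_n.
r_n = n²a₀/Z = 0.4763 nm
λ = 2πr_n/n = 2π·0.4763/6 = 0.4988 nm

0.4988 nm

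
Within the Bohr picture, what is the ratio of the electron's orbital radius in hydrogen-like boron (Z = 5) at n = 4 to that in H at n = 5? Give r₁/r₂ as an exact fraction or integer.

r ∝ Z^-1 · n^2
r₁/r₂ = (5/1)^-1 · (4/5)^2 = 16/125

16/125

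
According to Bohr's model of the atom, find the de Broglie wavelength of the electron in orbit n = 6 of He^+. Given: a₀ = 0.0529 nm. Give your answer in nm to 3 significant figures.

The Bohr quantisation condition is nλ = 2πr_n.
r_n = n²a₀/Z = 0.952 nm
λ = 2πr_n/n = 2π·0.952/6 = 0.997 nm

0.997 nm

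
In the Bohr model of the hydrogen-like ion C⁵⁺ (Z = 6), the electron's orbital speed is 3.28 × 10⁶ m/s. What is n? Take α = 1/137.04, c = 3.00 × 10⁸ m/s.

4

v_n = Zαc/n ⇒ n = Zαc/v = 6 × 0.00730 × 3.00 × 10⁸ / 3.28 × 10⁶ ≈ 4.00
n = 4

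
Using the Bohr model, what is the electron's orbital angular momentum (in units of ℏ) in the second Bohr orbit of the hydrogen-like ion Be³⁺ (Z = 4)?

L_n = nℏ, so L/ℏ = n = 2.

2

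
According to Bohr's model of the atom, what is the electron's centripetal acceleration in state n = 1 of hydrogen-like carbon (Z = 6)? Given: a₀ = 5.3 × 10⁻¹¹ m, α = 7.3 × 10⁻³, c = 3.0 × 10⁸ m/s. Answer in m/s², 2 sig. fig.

2.0 × 10²⁵ m/s²

r = n²a₀/Z = 8.8 × 10⁻¹² m, v = Zαc/n = 1.3 × 10⁷ m/s
a = v²/r = (1.3 × 10⁷)² / 8.8 × 10⁻¹² = 2.0 × 10²⁵ m/s²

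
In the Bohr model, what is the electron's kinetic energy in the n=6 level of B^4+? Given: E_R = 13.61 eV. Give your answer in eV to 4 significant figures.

For a Coulomb orbit the virial theorem gives K = −E_n.
E_n = −E_R·Z²/n², so K = E_R·Z²/n² = 13.61 × 5²/6² = 9.451 eV

9.451 eV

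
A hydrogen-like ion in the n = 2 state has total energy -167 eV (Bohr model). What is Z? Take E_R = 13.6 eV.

7

E_n = −E_R Z²/n² ⇒ Z² = −E_n n²/E_R = 167 × 2² / 13.6 ≈ 49.12
Z = 7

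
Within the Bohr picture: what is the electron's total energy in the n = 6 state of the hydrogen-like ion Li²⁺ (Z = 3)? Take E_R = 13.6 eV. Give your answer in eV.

E_n = −E_R·Z²/n² = −13.6 × 3²/6² = -3.40 eV

-3.40 eV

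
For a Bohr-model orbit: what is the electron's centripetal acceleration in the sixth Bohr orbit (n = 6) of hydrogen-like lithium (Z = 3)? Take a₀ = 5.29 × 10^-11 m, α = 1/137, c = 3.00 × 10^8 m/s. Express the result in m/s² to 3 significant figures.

1.89 × 10^21 m/s²

r = n²a₀/Z = 6.35 × 10^-10 m, v = Zαc/n = 1.09 × 10^6 m/s
a = v²/r = (1.09 × 10^6)² / 6.35 × 10^-10 = 1.89 × 10^21 m/s²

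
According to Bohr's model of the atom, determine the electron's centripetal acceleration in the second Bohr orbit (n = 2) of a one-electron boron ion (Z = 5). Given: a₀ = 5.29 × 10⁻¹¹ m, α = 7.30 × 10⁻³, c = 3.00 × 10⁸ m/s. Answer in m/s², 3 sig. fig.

7.08 × 10²³ m/s²

r = n²a₀/Z = 4.23 × 10⁻¹¹ m, v = Zαc/n = 5.47 × 10⁶ m/s
a = v²/r = (5.47 × 10⁶)² / 4.23 × 10⁻¹¹ = 7.08 × 10²³ m/s²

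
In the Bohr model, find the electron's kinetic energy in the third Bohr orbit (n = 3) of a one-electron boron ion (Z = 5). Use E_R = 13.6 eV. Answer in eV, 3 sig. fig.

For a Coulomb orbit the virial theorem gives K = −E_n.
E_n = −E_R·Z²/n², so K = E_R·Z²/n² = 13.6 × 5²/3² = 37.8 eV

37.8 eV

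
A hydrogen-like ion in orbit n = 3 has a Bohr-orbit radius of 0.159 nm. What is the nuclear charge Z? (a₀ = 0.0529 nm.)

3

r_n = n²a₀/Z ⇒ Z = n²a₀/r = 3² × 0.0529 / 0.159 ≈ 2.99
Z = 3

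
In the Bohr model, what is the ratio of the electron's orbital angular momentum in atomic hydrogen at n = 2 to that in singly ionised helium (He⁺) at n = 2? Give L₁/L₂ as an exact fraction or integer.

L = nℏ is independent of Z.
L₁/L₂ = n₁/n₂ = 2/2 = 1

1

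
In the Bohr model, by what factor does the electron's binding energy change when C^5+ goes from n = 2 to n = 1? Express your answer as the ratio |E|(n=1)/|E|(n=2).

4

|E| ∝ Z^2 · n^-2; with Z fixed, |E| ∝ n^-2.
|E|(n=1)/|E|(n=2) = (1/2)^-2 = 4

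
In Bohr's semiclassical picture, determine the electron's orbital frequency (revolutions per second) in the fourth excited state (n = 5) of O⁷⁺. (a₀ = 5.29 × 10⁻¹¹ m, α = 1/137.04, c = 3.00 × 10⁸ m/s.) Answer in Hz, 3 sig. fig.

3.37 × 10¹⁵ Hz

r = n²a₀/Z = 1.65 × 10⁻¹⁰ m, v = Zαc/n = 3.50 × 10⁶ m/s
f = v/(2πr) = 3.37 × 10¹⁵ Hz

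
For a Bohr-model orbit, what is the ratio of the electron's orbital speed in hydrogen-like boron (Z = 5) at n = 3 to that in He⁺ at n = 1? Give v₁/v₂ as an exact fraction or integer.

5/6

v ∝ Z^1 · n^-1
v₁/v₂ = (5/2)^1 · (3/1)^-1 = 5/6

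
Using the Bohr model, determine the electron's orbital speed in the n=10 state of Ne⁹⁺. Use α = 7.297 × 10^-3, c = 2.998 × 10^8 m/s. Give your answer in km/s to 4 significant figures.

2188 km/s

v_n = Zαc/n = 10 × 0.007297 × 2.998 × 10^8 / 10
    = 2188 km/s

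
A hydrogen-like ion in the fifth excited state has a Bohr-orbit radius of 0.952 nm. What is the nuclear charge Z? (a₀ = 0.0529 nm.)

r_n = n²a₀/Z ⇒ Z = n²a₀/r = 6² × 0.0529 / 0.952 ≈ 2.00
Z = 2

2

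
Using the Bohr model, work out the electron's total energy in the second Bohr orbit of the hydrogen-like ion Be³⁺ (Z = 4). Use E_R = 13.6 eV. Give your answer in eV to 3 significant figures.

E_n = −E_R·Z²/n² = −13.6 × 4²/2² = -54.4 eV

-54.4 eV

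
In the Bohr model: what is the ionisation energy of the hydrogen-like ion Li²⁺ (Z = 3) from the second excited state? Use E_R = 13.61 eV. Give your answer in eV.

13.61 eV

E_n = −E_R·Z²/n² = −13.61 × 3²/3² eV = -13.61 eV
Ionisation energy = −E_n = 13.61 eV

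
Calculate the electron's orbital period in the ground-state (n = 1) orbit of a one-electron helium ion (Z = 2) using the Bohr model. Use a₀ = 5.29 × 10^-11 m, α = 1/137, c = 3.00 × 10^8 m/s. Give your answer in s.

3.79 × 10^-17 s

r = n²a₀/Z = 1²·5.29 × 10^-11/2 = 2.65 × 10^-11 m
v = Zαc/n = 2·0.00730·3.00 × 10^8/1 = 4.38 × 10^6 m/s
T = 2πr/v = 3.79 × 10^-17 s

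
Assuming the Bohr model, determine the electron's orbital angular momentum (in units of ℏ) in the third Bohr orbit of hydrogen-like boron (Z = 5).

3

L_n = nℏ, so L/ℏ = n = 3.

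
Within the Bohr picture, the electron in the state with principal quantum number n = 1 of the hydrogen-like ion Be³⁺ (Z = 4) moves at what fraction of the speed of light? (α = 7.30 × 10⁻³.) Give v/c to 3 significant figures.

v_n = Zαc/n, so v/c = Zα/n = 4 × 0.00730 / 1 = 0.0292

0.0292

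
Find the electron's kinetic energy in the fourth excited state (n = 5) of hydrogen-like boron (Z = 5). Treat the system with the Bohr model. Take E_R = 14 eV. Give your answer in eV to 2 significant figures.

For a Coulomb orbit the virial theorem gives K = −E_n.
E_n = −E_R·Z²/n², so K = E_R·Z²/n² = 14 × 5²/5² = 14 eV

14 eV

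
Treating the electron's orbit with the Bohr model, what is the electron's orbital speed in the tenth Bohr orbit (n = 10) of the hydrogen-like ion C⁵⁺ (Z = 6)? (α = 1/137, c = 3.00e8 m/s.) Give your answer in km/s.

v_n = Zαc/n = 6 × 0.00730 × 3.00e8 / 10
    = 1310 km/s

1310 km/s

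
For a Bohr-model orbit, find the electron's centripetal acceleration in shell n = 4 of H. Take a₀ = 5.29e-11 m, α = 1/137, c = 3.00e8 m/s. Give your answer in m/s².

r = n²a₀/Z = 8.46e-10 m, v = Zαc/n = 5.47e5 m/s
a = v²/r = (5.47e5)² / 8.46e-10 = 3.54e20 m/s²

3.54e20 m/s²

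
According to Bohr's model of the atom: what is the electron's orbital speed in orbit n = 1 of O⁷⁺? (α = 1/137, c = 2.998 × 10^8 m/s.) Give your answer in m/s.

1.751 × 10^7 m/s

v_n = Zαc/n = 8 × 0.007299 × 2.998 × 10^8 / 1
    = 1.751 × 10^7 m/s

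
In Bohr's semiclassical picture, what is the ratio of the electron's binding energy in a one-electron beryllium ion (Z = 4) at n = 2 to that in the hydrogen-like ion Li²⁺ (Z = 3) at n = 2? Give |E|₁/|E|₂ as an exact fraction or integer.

16/9

|E| ∝ Z^2 · n^-2
|E|₁/|E|₂ = (4/3)^2 · (2/2)^-2 = 16/9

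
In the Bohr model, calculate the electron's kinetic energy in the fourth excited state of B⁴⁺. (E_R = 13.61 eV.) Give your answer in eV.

13.61 eV

For a Coulomb orbit the virial theorem gives K = −E_n.
E_n = −E_R·Z²/n², so K = E_R·Z²/n² = 13.61 × 5²/5² = 13.61 eV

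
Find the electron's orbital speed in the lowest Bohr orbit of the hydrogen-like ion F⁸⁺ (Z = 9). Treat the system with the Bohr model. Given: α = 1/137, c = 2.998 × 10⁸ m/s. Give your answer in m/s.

v_n = Zαc/n = 9 × 0.007299 × 2.998 × 10⁸ / 1
    = 1.969 × 10⁷ m/s

1.969 × 10⁷ m/s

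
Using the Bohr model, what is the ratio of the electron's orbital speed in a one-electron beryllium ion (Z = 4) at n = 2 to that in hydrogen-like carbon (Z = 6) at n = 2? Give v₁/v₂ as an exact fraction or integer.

v ∝ Z^1 · n^-1
v₁/v₂ = (4/6)^1 · (2/2)^-1 = 2/3

2/3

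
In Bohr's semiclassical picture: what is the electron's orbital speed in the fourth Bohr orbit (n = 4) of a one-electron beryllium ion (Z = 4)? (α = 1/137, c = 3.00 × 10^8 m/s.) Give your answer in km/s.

2190 km/s

v_n = Zαc/n = 4 × 0.00730 × 3.00 × 10^8 / 4
    = 2190 km/s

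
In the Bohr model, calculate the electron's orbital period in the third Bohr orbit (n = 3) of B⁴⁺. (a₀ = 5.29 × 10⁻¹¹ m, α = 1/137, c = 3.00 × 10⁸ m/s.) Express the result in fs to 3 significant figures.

r = n²a₀/Z = 3²·5.29 × 10⁻¹¹/5 = 9.52 × 10⁻¹¹ m
v = Zαc/n = 5·0.00730·3.00 × 10⁸/3 = 3.65 × 10⁶ m/s
T = 2πr/v = 1.64 × 10⁻¹⁶ s = 0.164 fs

0.164 fs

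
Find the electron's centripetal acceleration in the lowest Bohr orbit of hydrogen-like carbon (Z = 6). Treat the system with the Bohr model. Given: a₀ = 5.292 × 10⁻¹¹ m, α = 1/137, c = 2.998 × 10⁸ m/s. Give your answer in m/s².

1.955 × 10²⁵ m/s²

r = n²a₀/Z = 8.820 × 10⁻¹² m, v = Zαc/n = 1.313 × 10⁷ m/s
a = v²/r = (1.313 × 10⁷)² / 8.820 × 10⁻¹² = 1.955 × 10²⁵ m/s²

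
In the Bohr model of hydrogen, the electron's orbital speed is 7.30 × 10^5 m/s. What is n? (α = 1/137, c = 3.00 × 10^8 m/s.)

3

v_n = Zαc/n ⇒ n = Zαc/v = 1 × 0.00730 × 3.00 × 10^8 / 7.30 × 10^5 ≈ 3.00
n = 3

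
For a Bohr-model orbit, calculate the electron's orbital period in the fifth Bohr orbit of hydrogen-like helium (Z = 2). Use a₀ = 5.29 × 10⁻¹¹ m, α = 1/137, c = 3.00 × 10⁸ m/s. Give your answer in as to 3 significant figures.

r = n²a₀/Z = 5²·5.29 × 10⁻¹¹/2 = 6.61 × 10⁻¹⁰ m
v = Zαc/n = 2·0.00730·3.00 × 10⁸/5 = 8.76 × 10⁵ m/s
T = 2πr/v = 4.74 × 10⁻¹⁵ s = 4740 as

4740 as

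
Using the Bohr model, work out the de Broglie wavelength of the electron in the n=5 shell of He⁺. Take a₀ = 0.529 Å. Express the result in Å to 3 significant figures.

8.31 Å

The Bohr quantisation condition is nλ = 2πr_n.
r_n = n²a₀/Z = 6.61 Å
λ = 2πr_n/n = 2π·6.61/5 = 8.31 Å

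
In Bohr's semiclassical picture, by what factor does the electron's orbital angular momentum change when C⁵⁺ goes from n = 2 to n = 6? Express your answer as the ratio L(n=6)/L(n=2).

3

L = nℏ depends only on n, so L ∝ n.
L(n=6)/L(n=2) = (6/2)^1 = 3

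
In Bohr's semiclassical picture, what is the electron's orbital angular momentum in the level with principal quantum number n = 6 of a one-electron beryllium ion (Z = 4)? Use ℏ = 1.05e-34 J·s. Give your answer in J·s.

6.30e-34 J·s

L_n = nℏ = 6 × 1.05e-34 = 6.30e-34 J·s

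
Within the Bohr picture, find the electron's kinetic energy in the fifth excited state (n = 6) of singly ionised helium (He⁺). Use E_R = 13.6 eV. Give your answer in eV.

For a Coulomb orbit the virial theorem gives K = −E_n.
E_n = −E_R·Z²/n², so K = E_R·Z²/n² = 13.6 × 2²/6² = 1.51 eV

1.51 eV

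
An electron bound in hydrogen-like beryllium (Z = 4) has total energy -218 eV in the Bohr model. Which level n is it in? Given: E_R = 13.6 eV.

1

E_n = −E_R Z²/n² ⇒ n² = E_R Z²/(−E_n) = 13.6 × 4² / 218 ≈ 1.00
n = 1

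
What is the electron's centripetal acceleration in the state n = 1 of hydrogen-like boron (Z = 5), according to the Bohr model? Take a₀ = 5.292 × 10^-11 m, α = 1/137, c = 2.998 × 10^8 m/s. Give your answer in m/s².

r = n²a₀/Z = 1.058 × 10^-11 m, v = Zαc/n = 1.094 × 10^7 m/s
a = v²/r = (1.094 × 10^7)² / 1.058 × 10^-11 = 1.131 × 10^25 m/s²

1.131 × 10^25 m/s²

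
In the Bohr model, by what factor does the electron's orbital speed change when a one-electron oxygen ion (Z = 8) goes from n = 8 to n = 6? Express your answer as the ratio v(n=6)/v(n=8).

4/3

v ∝ Z^1 · n^-1; with Z fixed, v ∝ n^-1.
v(n=6)/v(n=8) = (6/8)^-1 = 4/3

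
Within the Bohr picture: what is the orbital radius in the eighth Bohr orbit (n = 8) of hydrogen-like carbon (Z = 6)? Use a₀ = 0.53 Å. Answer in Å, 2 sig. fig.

5.7 Å

r_n = n²a₀/Z = 8² × 0.53 / 6
    = 64 × 0.53 / 6 = 5.7 Å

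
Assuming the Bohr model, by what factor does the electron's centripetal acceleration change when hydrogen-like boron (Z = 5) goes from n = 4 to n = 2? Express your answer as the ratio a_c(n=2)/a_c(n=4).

16

a_c ∝ Z^3 · n^-4; with Z fixed, a_c ∝ n^-4.
a_c(n=2)/a_c(n=4) = (2/4)^-4 = 16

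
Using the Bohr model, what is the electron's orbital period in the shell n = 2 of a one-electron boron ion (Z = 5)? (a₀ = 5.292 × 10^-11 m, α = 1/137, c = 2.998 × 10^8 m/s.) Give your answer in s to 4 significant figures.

4.862 × 10^-17 s

r = n²a₀/Z = 2²·5.292 × 10^-11/5 = 4.234 × 10^-11 m
v = Zαc/n = 5·0.007299·2.998 × 10^8/2 = 5.471 × 10^6 m/s
T = 2πr/v = 4.862 × 10^-17 s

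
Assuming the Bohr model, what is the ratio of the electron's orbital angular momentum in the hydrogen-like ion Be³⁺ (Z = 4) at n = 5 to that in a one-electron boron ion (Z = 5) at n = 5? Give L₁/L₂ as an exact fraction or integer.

1

L = nℏ is independent of Z.
L₁/L₂ = n₁/n₂ = 5/5 = 1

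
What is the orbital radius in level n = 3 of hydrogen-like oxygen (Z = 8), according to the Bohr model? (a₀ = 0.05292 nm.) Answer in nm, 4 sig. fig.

0.05954 nm

r_n = n²a₀/Z = 3² × 0.05292 / 8
    = 9 × 0.05292 / 8 = 0.05954 nm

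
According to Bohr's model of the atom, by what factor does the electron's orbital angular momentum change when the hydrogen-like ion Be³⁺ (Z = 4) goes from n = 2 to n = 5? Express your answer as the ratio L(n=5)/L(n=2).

5/2

L = nℏ depends only on n, so L ∝ n.
L(n=5)/L(n=2) = (5/2)^1 = 5/2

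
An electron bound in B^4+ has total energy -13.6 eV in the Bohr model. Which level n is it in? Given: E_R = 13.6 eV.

E_n = −E_R Z²/n² ⇒ n² = E_R Z²/(−E_n) = 13.6 × 5² / 13.6 ≈ 25.00
n = 5

5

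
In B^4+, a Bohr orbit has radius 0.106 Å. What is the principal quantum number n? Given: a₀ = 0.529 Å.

1

r_n = n²a₀/Z ⇒ n² = rZ/a₀ = 0.106 × 5 / 0.529 ≈ 1.00
n = 1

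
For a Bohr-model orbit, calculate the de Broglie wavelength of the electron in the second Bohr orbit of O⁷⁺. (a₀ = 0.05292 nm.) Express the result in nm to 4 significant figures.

The Bohr quantisation condition is nλ = 2πr_n.
r_n = n²a₀/Z = 0.02646 nm
λ = 2πr_n/n = 2π·0.02646/2 = 0.08313 nm

0.08313 nm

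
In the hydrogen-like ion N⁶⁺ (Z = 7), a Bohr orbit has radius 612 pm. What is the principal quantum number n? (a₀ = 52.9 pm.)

9

r_n = n²a₀/Z ⇒ n² = rZ/a₀ = 612 × 7 / 52.9 ≈ 80.98
n = 9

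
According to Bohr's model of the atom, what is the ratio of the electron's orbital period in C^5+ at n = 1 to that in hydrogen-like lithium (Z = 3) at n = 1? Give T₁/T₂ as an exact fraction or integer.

1/4

T ∝ Z^-2 · n^3
T₁/T₂ = (6/3)^-2 · (1/1)^3 = 1/4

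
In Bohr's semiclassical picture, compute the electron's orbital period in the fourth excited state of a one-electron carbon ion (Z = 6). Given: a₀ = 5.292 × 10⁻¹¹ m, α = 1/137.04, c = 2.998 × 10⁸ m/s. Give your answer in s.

5.277 × 10⁻¹⁶ s

r = n²a₀/Z = 5²·5.292 × 10⁻¹¹/6 = 2.205 × 10⁻¹⁰ m
v = Zαc/n = 6·0.007297·2.998 × 10⁸/5 = 2.625 × 10⁶ m/s
T = 2πr/v = 5.277 × 10⁻¹⁶ s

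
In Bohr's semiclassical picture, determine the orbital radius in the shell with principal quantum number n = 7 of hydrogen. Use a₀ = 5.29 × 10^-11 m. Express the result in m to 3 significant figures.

r_n = n²a₀/Z = 7² × 5.29 × 10^-11 / 1
    = 49 × 5.29 × 10^-11 / 1 = 2.59 × 10^-9 m

2.59 × 10^-9 m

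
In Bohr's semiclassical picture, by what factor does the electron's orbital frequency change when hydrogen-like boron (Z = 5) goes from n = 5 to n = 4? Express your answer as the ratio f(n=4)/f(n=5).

f ∝ Z^2 · n^-3; with Z fixed, f ∝ n^-3.
f(n=4)/f(n=5) = (4/5)^-3 = 125/64

125/64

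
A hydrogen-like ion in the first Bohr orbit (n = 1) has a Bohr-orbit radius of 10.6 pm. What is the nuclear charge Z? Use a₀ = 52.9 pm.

5

r_n = n²a₀/Z ⇒ Z = n²a₀/r = 1² × 52.9 / 10.6 ≈ 4.99
Z = 5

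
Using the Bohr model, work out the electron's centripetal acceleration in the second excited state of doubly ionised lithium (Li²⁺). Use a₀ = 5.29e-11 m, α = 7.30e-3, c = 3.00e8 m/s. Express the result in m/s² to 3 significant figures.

3.02e22 m/s²

r = n²a₀/Z = 1.59e-10 m, v = Zαc/n = 2.19e6 m/s
a = v²/r = (2.19e6)² / 1.59e-10 = 3.02e22 m/s²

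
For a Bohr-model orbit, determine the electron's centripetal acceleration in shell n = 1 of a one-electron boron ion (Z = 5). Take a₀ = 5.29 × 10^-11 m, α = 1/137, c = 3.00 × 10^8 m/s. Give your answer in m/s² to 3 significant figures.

r = n²a₀/Z = 1.06 × 10^-11 m, v = Zαc/n = 1.09 × 10^7 m/s
a = v²/r = (1.09 × 10^7)² / 1.06 × 10^-11 = 1.13 × 10^25 m/s²

1.13 × 10^25 m/s²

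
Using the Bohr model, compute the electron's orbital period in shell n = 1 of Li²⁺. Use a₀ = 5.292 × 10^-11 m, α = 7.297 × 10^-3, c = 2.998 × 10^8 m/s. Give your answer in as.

16.89 as

r = n²a₀/Z = 1²·5.292 × 10^-11/3 = 1.764 × 10^-11 m
v = Zαc/n = 3·0.007297·2.998 × 10^8/1 = 6.563 × 10^6 m/s
T = 2πr/v = 1.689 × 10^-17 s = 16.89 as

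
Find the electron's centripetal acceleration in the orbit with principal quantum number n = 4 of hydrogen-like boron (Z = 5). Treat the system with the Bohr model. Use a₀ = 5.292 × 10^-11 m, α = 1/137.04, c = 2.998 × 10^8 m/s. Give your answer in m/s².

4.416 × 10^22 m/s²

r = n²a₀/Z = 1.693 × 10^-10 m, v = Zαc/n = 2.735 × 10^6 m/s
a = v²/r = (2.735 × 10^6)² / 1.693 × 10^-10 = 4.416 × 10^22 m/s²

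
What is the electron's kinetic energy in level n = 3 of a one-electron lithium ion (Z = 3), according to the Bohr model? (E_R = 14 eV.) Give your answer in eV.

14 eV

For a Coulomb orbit the virial theorem gives K = −E_n.
E_n = −E_R·Z²/n², so K = E_R·Z²/n² = 14 × 3²/3² = 14 eV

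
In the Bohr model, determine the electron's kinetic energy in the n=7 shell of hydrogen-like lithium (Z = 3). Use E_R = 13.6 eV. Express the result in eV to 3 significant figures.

2.50 eV

For a Coulomb orbit the virial theorem gives K = −E_n.
E_n = −E_R·Z²/n², so K = E_R·Z²/n² = 13.6 × 3²/7² = 2.50 eV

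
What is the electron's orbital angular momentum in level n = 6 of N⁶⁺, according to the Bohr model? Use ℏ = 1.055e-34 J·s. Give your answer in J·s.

L_n = nℏ = 6 × 1.055e-34 = 6.330e-34 J·s

6.330e-34 J·s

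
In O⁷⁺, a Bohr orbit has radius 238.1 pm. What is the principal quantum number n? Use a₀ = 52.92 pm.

r_n = n²a₀/Z ⇒ n² = rZ/a₀ = 238.1 × 8 / 52.92 ≈ 35.99
n = 6

6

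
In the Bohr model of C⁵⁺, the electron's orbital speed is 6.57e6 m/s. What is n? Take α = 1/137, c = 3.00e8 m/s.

2

v_n = Zαc/n ⇒ n = Zαc/v = 6 × 0.00730 × 3.00e8 / 6.57e6 ≈ 2.00
n = 2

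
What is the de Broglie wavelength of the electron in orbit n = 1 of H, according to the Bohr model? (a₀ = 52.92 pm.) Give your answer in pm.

332.5 pm

The Bohr quantisation condition is nλ = 2πr_n.
r_n = n²a₀/Z = 52.92 pm
λ = 2πr_n/n = 2π·52.92/1 = 332.5 pm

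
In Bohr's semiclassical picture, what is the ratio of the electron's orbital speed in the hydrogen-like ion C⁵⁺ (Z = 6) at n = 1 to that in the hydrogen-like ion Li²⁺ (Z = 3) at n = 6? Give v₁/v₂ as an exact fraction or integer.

v ∝ Z^1 · n^-1
v₁/v₂ = (6/3)^1 · (1/6)^-1 = 12

12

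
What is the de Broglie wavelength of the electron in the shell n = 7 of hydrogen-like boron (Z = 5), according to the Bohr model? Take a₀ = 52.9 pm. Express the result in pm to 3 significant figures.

The Bohr quantisation condition is nλ = 2πr_n.
r_n = n²a₀/Z = 518 pm
λ = 2πr_n/n = 2π·518/7 = 465 pm

465 pm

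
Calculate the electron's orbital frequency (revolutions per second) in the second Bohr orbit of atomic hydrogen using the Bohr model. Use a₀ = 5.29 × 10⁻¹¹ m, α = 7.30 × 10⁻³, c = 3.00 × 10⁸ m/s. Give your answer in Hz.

8.24 × 10¹⁴ Hz

r = n²a₀/Z = 2.12 × 10⁻¹⁰ m, v = Zαc/n = 1.09 × 10⁶ m/s
f = v/(2πr) = 8.24 × 10¹⁴ Hz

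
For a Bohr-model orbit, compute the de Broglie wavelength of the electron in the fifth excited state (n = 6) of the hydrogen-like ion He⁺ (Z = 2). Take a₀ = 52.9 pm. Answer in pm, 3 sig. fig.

The Bohr quantisation condition is nλ = 2πr_n.
r_n = n²a₀/Z = 952 pm
λ = 2πr_n/n = 2π·952/6 = 997 pm

997 pm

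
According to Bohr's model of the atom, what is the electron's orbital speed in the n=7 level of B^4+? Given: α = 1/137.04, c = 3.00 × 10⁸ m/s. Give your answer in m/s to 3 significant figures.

1.56 × 10⁶ m/s

v_n = Zαc/n = 5 × 0.00730 × 3.00 × 10⁸ / 7
    = 1.56 × 10⁶ m/s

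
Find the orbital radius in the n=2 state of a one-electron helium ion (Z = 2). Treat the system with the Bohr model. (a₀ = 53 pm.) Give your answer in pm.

110 pm

r_n = n²a₀/Z = 2² × 53 / 2
    = 4 × 53 / 2 = 110 pm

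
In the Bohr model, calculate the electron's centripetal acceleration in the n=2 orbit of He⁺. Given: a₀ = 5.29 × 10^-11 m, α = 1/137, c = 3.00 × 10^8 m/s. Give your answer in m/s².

4.53 × 10^22 m/s²

r = n²a₀/Z = 1.06 × 10^-10 m, v = Zαc/n = 2.19 × 10^6 m/s
a = v²/r = (2.19 × 10^6)² / 1.06 × 10^-10 = 4.53 × 10^22 m/s²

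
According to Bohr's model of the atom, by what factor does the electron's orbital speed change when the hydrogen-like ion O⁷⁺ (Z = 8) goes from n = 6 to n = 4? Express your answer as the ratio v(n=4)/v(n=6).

3/2

v ∝ Z^1 · n^-1; with Z fixed, v ∝ n^-1.
v(n=4)/v(n=6) = (4/6)^-1 = 3/2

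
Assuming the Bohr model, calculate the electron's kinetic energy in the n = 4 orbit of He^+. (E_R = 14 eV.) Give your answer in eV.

3.5 eV

For a Coulomb orbit the virial theorem gives K = −E_n.
E_n = −E_R·Z²/n², so K = E_R·Z²/n² = 14 × 2²/4² = 3.5 eV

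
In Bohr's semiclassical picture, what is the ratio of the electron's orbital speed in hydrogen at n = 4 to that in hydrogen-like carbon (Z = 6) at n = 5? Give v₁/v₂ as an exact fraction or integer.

5/24

v ∝ Z^1 · n^-1
v₁/v₂ = (1/6)^1 · (4/5)^-1 = 5/24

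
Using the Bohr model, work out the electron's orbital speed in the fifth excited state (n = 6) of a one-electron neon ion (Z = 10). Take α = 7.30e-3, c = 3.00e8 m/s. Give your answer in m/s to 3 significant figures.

v_n = Zαc/n = 10 × 0.00730 × 3.00e8 / 6
    = 3.65e6 m/s

3.65e6 m/s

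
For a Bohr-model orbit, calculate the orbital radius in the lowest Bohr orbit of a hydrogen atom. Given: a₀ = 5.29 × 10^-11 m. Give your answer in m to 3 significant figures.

r_n = n²a₀/Z = 1² × 5.29 × 10^-11 / 1
    = 1 × 5.29 × 10^-11 / 1 = 5.29 × 10^-11 m

5.29 × 10^-11 m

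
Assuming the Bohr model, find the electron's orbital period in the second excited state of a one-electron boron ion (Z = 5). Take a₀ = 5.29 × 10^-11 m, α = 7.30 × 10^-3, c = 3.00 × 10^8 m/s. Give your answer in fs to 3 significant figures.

0.164 fs

r = n²a₀/Z = 3²·5.29 × 10^-11/5 = 9.52 × 10^-11 m
v = Zαc/n = 5·0.00730·3.00 × 10^8/3 = 3.65 × 10^6 m/s
T = 2πr/v = 1.64 × 10^-16 s = 0.164 fs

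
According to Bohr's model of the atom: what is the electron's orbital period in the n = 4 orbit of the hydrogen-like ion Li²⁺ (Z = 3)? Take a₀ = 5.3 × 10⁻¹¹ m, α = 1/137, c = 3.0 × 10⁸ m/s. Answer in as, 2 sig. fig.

1100 as

r = n²a₀/Z = 4²·5.3 × 10⁻¹¹/3 = 2.8 × 10⁻¹⁰ m
v = Zαc/n = 3·0.0073·3.0 × 10⁸/4 = 1.6 × 10⁶ m/s
T = 2πr/v = 1.1 × 10⁻¹⁵ s = 1100 as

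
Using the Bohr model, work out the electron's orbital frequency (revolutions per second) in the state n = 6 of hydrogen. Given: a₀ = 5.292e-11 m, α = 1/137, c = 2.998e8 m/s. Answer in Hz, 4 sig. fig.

3.047e13 Hz

r = n²a₀/Z = 1.905e-9 m, v = Zαc/n = 3.647e5 m/s
f = v/(2πr) = 3.047e13 Hz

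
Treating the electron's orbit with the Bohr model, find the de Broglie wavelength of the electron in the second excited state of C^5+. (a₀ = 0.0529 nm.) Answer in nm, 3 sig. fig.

0.166 nm

The Bohr quantisation condition is nλ = 2πr_n.
r_n = n²a₀/Z = 0.0794 nm
λ = 2πr_n/n = 2π·0.0794/3 = 0.166 nm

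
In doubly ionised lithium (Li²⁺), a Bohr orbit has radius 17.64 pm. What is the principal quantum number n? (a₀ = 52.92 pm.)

1

r_n = n²a₀/Z ⇒ n² = rZ/a₀ = 17.64 × 3 / 52.92 ≈ 1.00
n = 1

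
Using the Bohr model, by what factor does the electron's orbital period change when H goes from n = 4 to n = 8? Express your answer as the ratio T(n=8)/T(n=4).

8

T ∝ Z^-2 · n^3; with Z fixed, T ∝ n^3.
T(n=8)/T(n=4) = (8/4)^3 = 8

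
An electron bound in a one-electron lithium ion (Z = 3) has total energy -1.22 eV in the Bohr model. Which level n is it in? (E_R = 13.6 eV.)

10

E_n = −E_R Z²/n² ⇒ n² = E_R Z²/(−E_n) = 13.6 × 3² / 1.22 ≈ 100.33
n = 10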